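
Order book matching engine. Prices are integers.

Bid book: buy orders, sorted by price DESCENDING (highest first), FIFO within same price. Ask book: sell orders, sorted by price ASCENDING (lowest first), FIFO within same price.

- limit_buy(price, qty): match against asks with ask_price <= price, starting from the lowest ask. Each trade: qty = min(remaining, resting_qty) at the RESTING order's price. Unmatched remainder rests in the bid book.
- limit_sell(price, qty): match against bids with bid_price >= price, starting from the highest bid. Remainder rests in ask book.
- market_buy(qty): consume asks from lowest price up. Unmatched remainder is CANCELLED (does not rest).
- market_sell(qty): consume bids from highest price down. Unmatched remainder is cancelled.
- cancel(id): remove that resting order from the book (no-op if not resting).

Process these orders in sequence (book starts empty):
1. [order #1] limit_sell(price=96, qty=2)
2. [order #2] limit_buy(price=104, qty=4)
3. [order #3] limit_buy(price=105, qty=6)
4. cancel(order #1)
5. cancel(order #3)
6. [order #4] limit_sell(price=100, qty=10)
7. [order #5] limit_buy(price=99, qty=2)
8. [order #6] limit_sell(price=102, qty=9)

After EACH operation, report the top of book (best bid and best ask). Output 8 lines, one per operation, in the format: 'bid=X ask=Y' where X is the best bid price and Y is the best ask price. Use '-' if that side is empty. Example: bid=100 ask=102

Answer: bid=- ask=96
bid=104 ask=-
bid=105 ask=-
bid=105 ask=-
bid=104 ask=-
bid=- ask=100
bid=99 ask=100
bid=99 ask=100

Derivation:
After op 1 [order #1] limit_sell(price=96, qty=2): fills=none; bids=[-] asks=[#1:2@96]
After op 2 [order #2] limit_buy(price=104, qty=4): fills=#2x#1:2@96; bids=[#2:2@104] asks=[-]
After op 3 [order #3] limit_buy(price=105, qty=6): fills=none; bids=[#3:6@105 #2:2@104] asks=[-]
After op 4 cancel(order #1): fills=none; bids=[#3:6@105 #2:2@104] asks=[-]
After op 5 cancel(order #3): fills=none; bids=[#2:2@104] asks=[-]
After op 6 [order #4] limit_sell(price=100, qty=10): fills=#2x#4:2@104; bids=[-] asks=[#4:8@100]
After op 7 [order #5] limit_buy(price=99, qty=2): fills=none; bids=[#5:2@99] asks=[#4:8@100]
After op 8 [order #6] limit_sell(price=102, qty=9): fills=none; bids=[#5:2@99] asks=[#4:8@100 #6:9@102]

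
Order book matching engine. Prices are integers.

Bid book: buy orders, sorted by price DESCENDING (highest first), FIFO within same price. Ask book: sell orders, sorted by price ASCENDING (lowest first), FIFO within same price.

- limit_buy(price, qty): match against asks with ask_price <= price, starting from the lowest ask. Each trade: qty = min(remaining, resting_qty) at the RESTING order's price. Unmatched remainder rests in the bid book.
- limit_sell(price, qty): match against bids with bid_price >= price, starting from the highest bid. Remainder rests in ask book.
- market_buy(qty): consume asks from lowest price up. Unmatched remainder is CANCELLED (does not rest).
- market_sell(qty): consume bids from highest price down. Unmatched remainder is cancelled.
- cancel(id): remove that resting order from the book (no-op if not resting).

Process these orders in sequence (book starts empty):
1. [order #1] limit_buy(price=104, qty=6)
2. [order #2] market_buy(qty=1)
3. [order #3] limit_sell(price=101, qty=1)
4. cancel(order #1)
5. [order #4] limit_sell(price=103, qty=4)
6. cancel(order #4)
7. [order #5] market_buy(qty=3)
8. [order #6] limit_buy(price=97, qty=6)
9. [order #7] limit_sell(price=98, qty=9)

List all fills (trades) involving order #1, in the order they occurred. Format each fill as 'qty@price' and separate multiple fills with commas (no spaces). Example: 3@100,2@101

Answer: 1@104

Derivation:
After op 1 [order #1] limit_buy(price=104, qty=6): fills=none; bids=[#1:6@104] asks=[-]
After op 2 [order #2] market_buy(qty=1): fills=none; bids=[#1:6@104] asks=[-]
After op 3 [order #3] limit_sell(price=101, qty=1): fills=#1x#3:1@104; bids=[#1:5@104] asks=[-]
After op 4 cancel(order #1): fills=none; bids=[-] asks=[-]
After op 5 [order #4] limit_sell(price=103, qty=4): fills=none; bids=[-] asks=[#4:4@103]
After op 6 cancel(order #4): fills=none; bids=[-] asks=[-]
After op 7 [order #5] market_buy(qty=3): fills=none; bids=[-] asks=[-]
After op 8 [order #6] limit_buy(price=97, qty=6): fills=none; bids=[#6:6@97] asks=[-]
After op 9 [order #7] limit_sell(price=98, qty=9): fills=none; bids=[#6:6@97] asks=[#7:9@98]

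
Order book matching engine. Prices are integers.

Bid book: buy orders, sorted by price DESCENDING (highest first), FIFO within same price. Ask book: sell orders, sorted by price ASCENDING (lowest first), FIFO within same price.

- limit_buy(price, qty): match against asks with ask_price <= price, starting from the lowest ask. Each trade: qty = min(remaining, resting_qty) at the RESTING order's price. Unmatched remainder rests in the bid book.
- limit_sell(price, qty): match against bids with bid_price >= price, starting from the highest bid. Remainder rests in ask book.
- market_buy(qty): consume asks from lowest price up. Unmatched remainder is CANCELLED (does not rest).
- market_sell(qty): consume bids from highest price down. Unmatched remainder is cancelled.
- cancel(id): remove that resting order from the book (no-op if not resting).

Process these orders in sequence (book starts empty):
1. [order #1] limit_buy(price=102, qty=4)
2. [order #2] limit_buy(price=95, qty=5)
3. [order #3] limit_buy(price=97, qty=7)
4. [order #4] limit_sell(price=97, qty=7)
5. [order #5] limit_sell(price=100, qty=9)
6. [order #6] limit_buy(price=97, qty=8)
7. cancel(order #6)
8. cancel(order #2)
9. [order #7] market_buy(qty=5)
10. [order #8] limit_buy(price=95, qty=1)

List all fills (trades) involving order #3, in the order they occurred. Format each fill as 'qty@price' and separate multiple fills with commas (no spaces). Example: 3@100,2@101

After op 1 [order #1] limit_buy(price=102, qty=4): fills=none; bids=[#1:4@102] asks=[-]
After op 2 [order #2] limit_buy(price=95, qty=5): fills=none; bids=[#1:4@102 #2:5@95] asks=[-]
After op 3 [order #3] limit_buy(price=97, qty=7): fills=none; bids=[#1:4@102 #3:7@97 #2:5@95] asks=[-]
After op 4 [order #4] limit_sell(price=97, qty=7): fills=#1x#4:4@102 #3x#4:3@97; bids=[#3:4@97 #2:5@95] asks=[-]
After op 5 [order #5] limit_sell(price=100, qty=9): fills=none; bids=[#3:4@97 #2:5@95] asks=[#5:9@100]
After op 6 [order #6] limit_buy(price=97, qty=8): fills=none; bids=[#3:4@97 #6:8@97 #2:5@95] asks=[#5:9@100]
After op 7 cancel(order #6): fills=none; bids=[#3:4@97 #2:5@95] asks=[#5:9@100]
After op 8 cancel(order #2): fills=none; bids=[#3:4@97] asks=[#5:9@100]
After op 9 [order #7] market_buy(qty=5): fills=#7x#5:5@100; bids=[#3:4@97] asks=[#5:4@100]
After op 10 [order #8] limit_buy(price=95, qty=1): fills=none; bids=[#3:4@97 #8:1@95] asks=[#5:4@100]

Answer: 3@97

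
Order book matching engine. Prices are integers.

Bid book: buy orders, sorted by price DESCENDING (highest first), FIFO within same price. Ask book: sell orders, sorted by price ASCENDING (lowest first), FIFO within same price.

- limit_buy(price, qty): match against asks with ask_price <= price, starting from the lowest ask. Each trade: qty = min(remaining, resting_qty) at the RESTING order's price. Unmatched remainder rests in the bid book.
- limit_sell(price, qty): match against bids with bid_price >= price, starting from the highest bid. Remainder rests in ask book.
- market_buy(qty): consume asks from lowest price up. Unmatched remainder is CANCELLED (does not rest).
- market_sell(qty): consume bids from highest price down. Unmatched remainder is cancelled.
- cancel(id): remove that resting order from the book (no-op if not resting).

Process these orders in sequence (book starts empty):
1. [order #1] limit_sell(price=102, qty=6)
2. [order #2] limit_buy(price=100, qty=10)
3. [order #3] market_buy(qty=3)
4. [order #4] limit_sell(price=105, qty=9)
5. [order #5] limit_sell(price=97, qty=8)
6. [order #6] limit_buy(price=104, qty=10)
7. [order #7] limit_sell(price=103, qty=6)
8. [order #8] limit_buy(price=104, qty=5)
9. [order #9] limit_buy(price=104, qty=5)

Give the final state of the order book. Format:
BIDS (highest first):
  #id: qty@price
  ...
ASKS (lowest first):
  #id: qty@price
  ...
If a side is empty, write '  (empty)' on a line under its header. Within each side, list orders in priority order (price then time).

Answer: BIDS (highest first):
  #6: 1@104
  #8: 5@104
  #9: 5@104
  #2: 2@100
ASKS (lowest first):
  #4: 9@105

Derivation:
After op 1 [order #1] limit_sell(price=102, qty=6): fills=none; bids=[-] asks=[#1:6@102]
After op 2 [order #2] limit_buy(price=100, qty=10): fills=none; bids=[#2:10@100] asks=[#1:6@102]
After op 3 [order #3] market_buy(qty=3): fills=#3x#1:3@102; bids=[#2:10@100] asks=[#1:3@102]
After op 4 [order #4] limit_sell(price=105, qty=9): fills=none; bids=[#2:10@100] asks=[#1:3@102 #4:9@105]
After op 5 [order #5] limit_sell(price=97, qty=8): fills=#2x#5:8@100; bids=[#2:2@100] asks=[#1:3@102 #4:9@105]
After op 6 [order #6] limit_buy(price=104, qty=10): fills=#6x#1:3@102; bids=[#6:7@104 #2:2@100] asks=[#4:9@105]
After op 7 [order #7] limit_sell(price=103, qty=6): fills=#6x#7:6@104; bids=[#6:1@104 #2:2@100] asks=[#4:9@105]
After op 8 [order #8] limit_buy(price=104, qty=5): fills=none; bids=[#6:1@104 #8:5@104 #2:2@100] asks=[#4:9@105]
After op 9 [order #9] limit_buy(price=104, qty=5): fills=none; bids=[#6:1@104 #8:5@104 #9:5@104 #2:2@100] asks=[#4:9@105]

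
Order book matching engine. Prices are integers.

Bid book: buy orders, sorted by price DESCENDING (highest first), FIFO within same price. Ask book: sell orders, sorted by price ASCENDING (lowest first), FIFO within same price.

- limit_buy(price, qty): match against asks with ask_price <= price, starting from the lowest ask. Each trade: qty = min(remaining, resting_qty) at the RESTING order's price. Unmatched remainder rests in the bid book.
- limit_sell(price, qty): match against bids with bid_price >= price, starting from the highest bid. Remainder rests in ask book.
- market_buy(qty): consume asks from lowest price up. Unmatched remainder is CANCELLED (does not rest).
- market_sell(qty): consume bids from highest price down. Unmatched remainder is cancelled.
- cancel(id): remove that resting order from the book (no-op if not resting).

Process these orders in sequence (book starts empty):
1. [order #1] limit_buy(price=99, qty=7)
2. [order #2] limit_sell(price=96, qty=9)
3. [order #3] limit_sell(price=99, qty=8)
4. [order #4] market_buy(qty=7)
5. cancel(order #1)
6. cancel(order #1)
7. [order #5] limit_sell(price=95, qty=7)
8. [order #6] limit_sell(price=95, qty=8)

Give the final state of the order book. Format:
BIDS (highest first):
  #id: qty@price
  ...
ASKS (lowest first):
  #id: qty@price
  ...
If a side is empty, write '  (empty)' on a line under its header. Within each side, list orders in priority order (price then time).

After op 1 [order #1] limit_buy(price=99, qty=7): fills=none; bids=[#1:7@99] asks=[-]
After op 2 [order #2] limit_sell(price=96, qty=9): fills=#1x#2:7@99; bids=[-] asks=[#2:2@96]
After op 3 [order #3] limit_sell(price=99, qty=8): fills=none; bids=[-] asks=[#2:2@96 #3:8@99]
After op 4 [order #4] market_buy(qty=7): fills=#4x#2:2@96 #4x#3:5@99; bids=[-] asks=[#3:3@99]
After op 5 cancel(order #1): fills=none; bids=[-] asks=[#3:3@99]
After op 6 cancel(order #1): fills=none; bids=[-] asks=[#3:3@99]
After op 7 [order #5] limit_sell(price=95, qty=7): fills=none; bids=[-] asks=[#5:7@95 #3:3@99]
After op 8 [order #6] limit_sell(price=95, qty=8): fills=none; bids=[-] asks=[#5:7@95 #6:8@95 #3:3@99]

Answer: BIDS (highest first):
  (empty)
ASKS (lowest first):
  #5: 7@95
  #6: 8@95
  #3: 3@99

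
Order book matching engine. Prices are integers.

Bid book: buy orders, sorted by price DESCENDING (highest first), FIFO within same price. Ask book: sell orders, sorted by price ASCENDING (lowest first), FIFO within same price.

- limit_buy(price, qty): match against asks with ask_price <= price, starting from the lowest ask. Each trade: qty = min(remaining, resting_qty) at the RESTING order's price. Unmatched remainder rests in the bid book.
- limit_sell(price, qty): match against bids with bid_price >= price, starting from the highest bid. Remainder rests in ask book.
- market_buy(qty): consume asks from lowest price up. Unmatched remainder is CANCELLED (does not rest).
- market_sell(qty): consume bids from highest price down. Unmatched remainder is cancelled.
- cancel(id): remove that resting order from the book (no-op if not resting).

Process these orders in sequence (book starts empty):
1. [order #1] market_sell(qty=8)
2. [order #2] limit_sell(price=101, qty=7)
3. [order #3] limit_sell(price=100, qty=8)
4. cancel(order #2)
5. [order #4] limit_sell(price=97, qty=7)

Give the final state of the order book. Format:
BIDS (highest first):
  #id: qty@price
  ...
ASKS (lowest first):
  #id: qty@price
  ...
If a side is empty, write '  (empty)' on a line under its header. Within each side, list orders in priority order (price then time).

After op 1 [order #1] market_sell(qty=8): fills=none; bids=[-] asks=[-]
After op 2 [order #2] limit_sell(price=101, qty=7): fills=none; bids=[-] asks=[#2:7@101]
After op 3 [order #3] limit_sell(price=100, qty=8): fills=none; bids=[-] asks=[#3:8@100 #2:7@101]
After op 4 cancel(order #2): fills=none; bids=[-] asks=[#3:8@100]
After op 5 [order #4] limit_sell(price=97, qty=7): fills=none; bids=[-] asks=[#4:7@97 #3:8@100]

Answer: BIDS (highest first):
  (empty)
ASKS (lowest first):
  #4: 7@97
  #3: 8@100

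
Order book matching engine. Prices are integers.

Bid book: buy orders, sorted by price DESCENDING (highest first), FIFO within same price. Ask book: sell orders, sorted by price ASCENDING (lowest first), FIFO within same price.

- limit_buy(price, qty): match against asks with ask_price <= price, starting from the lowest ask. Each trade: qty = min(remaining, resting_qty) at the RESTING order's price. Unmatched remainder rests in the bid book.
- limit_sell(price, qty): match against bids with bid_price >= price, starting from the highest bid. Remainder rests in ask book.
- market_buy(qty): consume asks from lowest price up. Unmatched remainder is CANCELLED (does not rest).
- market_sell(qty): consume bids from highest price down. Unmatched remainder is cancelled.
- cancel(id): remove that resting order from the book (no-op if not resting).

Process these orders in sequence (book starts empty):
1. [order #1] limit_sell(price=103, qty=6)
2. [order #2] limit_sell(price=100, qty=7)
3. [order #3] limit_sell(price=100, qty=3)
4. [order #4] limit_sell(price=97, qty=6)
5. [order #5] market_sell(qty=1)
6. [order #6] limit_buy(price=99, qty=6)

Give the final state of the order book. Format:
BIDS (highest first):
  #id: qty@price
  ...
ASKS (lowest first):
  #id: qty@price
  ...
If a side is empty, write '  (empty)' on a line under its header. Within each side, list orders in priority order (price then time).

After op 1 [order #1] limit_sell(price=103, qty=6): fills=none; bids=[-] asks=[#1:6@103]
After op 2 [order #2] limit_sell(price=100, qty=7): fills=none; bids=[-] asks=[#2:7@100 #1:6@103]
After op 3 [order #3] limit_sell(price=100, qty=3): fills=none; bids=[-] asks=[#2:7@100 #3:3@100 #1:6@103]
After op 4 [order #4] limit_sell(price=97, qty=6): fills=none; bids=[-] asks=[#4:6@97 #2:7@100 #3:3@100 #1:6@103]
After op 5 [order #5] market_sell(qty=1): fills=none; bids=[-] asks=[#4:6@97 #2:7@100 #3:3@100 #1:6@103]
After op 6 [order #6] limit_buy(price=99, qty=6): fills=#6x#4:6@97; bids=[-] asks=[#2:7@100 #3:3@100 #1:6@103]

Answer: BIDS (highest first):
  (empty)
ASKS (lowest first):
  #2: 7@100
  #3: 3@100
  #1: 6@103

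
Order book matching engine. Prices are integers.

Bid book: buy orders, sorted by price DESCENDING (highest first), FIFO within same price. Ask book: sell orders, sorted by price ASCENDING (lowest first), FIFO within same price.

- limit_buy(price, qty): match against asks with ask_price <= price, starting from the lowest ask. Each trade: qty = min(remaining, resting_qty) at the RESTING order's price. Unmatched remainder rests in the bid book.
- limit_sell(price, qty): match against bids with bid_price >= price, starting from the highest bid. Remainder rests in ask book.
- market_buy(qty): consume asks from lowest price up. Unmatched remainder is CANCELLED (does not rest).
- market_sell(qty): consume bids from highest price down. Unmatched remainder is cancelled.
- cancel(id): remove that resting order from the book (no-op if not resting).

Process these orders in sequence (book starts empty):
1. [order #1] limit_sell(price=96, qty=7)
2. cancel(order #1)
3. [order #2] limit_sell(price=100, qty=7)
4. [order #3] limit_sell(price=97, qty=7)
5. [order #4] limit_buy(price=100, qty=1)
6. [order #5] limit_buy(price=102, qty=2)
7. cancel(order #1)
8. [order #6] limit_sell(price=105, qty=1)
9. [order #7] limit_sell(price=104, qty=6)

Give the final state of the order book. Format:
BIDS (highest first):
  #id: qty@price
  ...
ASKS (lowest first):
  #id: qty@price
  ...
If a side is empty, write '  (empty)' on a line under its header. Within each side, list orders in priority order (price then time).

After op 1 [order #1] limit_sell(price=96, qty=7): fills=none; bids=[-] asks=[#1:7@96]
After op 2 cancel(order #1): fills=none; bids=[-] asks=[-]
After op 3 [order #2] limit_sell(price=100, qty=7): fills=none; bids=[-] asks=[#2:7@100]
After op 4 [order #3] limit_sell(price=97, qty=7): fills=none; bids=[-] asks=[#3:7@97 #2:7@100]
After op 5 [order #4] limit_buy(price=100, qty=1): fills=#4x#3:1@97; bids=[-] asks=[#3:6@97 #2:7@100]
After op 6 [order #5] limit_buy(price=102, qty=2): fills=#5x#3:2@97; bids=[-] asks=[#3:4@97 #2:7@100]
After op 7 cancel(order #1): fills=none; bids=[-] asks=[#3:4@97 #2:7@100]
After op 8 [order #6] limit_sell(price=105, qty=1): fills=none; bids=[-] asks=[#3:4@97 #2:7@100 #6:1@105]
After op 9 [order #7] limit_sell(price=104, qty=6): fills=none; bids=[-] asks=[#3:4@97 #2:7@100 #7:6@104 #6:1@105]

Answer: BIDS (highest first):
  (empty)
ASKS (lowest first):
  #3: 4@97
  #2: 7@100
  #7: 6@104
  #6: 1@105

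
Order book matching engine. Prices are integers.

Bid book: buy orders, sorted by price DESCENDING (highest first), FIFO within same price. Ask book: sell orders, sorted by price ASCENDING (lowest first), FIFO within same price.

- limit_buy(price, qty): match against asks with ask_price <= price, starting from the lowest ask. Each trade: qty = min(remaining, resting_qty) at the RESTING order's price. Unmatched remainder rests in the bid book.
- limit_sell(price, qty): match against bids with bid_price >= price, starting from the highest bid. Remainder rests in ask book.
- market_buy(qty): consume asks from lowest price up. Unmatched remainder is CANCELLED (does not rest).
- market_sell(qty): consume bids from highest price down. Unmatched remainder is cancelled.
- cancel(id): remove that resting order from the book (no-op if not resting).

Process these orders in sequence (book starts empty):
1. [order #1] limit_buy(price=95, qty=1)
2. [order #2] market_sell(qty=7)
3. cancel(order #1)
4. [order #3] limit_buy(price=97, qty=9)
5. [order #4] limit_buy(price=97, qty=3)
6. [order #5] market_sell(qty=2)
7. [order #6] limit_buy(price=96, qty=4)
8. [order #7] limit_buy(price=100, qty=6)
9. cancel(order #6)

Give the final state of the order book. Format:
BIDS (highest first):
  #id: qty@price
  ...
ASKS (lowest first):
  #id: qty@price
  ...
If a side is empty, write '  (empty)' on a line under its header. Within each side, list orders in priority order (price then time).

After op 1 [order #1] limit_buy(price=95, qty=1): fills=none; bids=[#1:1@95] asks=[-]
After op 2 [order #2] market_sell(qty=7): fills=#1x#2:1@95; bids=[-] asks=[-]
After op 3 cancel(order #1): fills=none; bids=[-] asks=[-]
After op 4 [order #3] limit_buy(price=97, qty=9): fills=none; bids=[#3:9@97] asks=[-]
After op 5 [order #4] limit_buy(price=97, qty=3): fills=none; bids=[#3:9@97 #4:3@97] asks=[-]
After op 6 [order #5] market_sell(qty=2): fills=#3x#5:2@97; bids=[#3:7@97 #4:3@97] asks=[-]
After op 7 [order #6] limit_buy(price=96, qty=4): fills=none; bids=[#3:7@97 #4:3@97 #6:4@96] asks=[-]
After op 8 [order #7] limit_buy(price=100, qty=6): fills=none; bids=[#7:6@100 #3:7@97 #4:3@97 #6:4@96] asks=[-]
After op 9 cancel(order #6): fills=none; bids=[#7:6@100 #3:7@97 #4:3@97] asks=[-]

Answer: BIDS (highest first):
  #7: 6@100
  #3: 7@97
  #4: 3@97
ASKS (lowest first):
  (empty)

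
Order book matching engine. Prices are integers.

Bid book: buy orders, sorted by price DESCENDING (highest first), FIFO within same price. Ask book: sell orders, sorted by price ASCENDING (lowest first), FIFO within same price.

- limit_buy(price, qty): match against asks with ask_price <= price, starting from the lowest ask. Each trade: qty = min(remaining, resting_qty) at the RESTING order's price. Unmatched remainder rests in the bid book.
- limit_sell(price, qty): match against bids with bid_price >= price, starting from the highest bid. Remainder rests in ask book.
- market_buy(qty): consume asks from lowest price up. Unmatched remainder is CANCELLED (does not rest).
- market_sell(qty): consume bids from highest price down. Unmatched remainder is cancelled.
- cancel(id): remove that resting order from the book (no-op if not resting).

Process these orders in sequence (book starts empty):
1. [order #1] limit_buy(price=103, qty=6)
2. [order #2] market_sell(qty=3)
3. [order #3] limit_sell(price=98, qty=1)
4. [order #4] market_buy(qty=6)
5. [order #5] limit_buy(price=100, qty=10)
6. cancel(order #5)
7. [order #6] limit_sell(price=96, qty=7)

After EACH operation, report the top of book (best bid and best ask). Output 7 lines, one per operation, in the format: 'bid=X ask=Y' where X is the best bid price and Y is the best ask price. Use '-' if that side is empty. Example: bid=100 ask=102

After op 1 [order #1] limit_buy(price=103, qty=6): fills=none; bids=[#1:6@103] asks=[-]
After op 2 [order #2] market_sell(qty=3): fills=#1x#2:3@103; bids=[#1:3@103] asks=[-]
After op 3 [order #3] limit_sell(price=98, qty=1): fills=#1x#3:1@103; bids=[#1:2@103] asks=[-]
After op 4 [order #4] market_buy(qty=6): fills=none; bids=[#1:2@103] asks=[-]
After op 5 [order #5] limit_buy(price=100, qty=10): fills=none; bids=[#1:2@103 #5:10@100] asks=[-]
After op 6 cancel(order #5): fills=none; bids=[#1:2@103] asks=[-]
After op 7 [order #6] limit_sell(price=96, qty=7): fills=#1x#6:2@103; bids=[-] asks=[#6:5@96]

Answer: bid=103 ask=-
bid=103 ask=-
bid=103 ask=-
bid=103 ask=-
bid=103 ask=-
bid=103 ask=-
bid=- ask=96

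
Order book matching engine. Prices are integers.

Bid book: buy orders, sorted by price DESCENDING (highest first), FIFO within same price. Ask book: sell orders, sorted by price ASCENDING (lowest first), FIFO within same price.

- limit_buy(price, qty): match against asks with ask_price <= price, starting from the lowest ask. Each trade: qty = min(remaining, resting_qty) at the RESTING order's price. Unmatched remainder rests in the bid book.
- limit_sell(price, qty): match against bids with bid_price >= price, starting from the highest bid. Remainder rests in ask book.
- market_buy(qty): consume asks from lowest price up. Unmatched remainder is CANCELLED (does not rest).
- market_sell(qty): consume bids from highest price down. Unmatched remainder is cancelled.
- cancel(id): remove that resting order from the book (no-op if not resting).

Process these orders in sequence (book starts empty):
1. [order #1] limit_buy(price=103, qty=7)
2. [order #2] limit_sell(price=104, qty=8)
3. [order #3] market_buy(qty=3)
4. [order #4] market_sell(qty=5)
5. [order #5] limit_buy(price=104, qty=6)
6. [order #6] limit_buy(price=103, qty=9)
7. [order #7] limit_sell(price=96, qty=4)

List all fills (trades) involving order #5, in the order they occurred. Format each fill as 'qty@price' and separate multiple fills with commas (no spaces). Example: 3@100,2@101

After op 1 [order #1] limit_buy(price=103, qty=7): fills=none; bids=[#1:7@103] asks=[-]
After op 2 [order #2] limit_sell(price=104, qty=8): fills=none; bids=[#1:7@103] asks=[#2:8@104]
After op 3 [order #3] market_buy(qty=3): fills=#3x#2:3@104; bids=[#1:7@103] asks=[#2:5@104]
After op 4 [order #4] market_sell(qty=5): fills=#1x#4:5@103; bids=[#1:2@103] asks=[#2:5@104]
After op 5 [order #5] limit_buy(price=104, qty=6): fills=#5x#2:5@104; bids=[#5:1@104 #1:2@103] asks=[-]
After op 6 [order #6] limit_buy(price=103, qty=9): fills=none; bids=[#5:1@104 #1:2@103 #6:9@103] asks=[-]
After op 7 [order #7] limit_sell(price=96, qty=4): fills=#5x#7:1@104 #1x#7:2@103 #6x#7:1@103; bids=[#6:8@103] asks=[-]

Answer: 5@104,1@104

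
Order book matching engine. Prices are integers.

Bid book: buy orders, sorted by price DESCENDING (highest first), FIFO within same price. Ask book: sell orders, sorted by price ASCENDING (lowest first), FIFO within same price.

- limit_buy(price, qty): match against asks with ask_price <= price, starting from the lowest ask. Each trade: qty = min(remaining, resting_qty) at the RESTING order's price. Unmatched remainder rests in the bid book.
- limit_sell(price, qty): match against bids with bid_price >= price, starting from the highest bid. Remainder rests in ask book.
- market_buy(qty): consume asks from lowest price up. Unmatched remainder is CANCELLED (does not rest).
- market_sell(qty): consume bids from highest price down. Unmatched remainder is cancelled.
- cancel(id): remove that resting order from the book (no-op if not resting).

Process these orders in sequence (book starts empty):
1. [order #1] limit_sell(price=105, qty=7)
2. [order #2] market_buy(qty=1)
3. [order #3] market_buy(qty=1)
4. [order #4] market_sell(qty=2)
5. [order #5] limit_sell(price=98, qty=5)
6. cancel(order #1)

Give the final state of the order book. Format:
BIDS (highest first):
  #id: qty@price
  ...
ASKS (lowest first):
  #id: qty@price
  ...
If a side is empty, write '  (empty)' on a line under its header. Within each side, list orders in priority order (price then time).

Answer: BIDS (highest first):
  (empty)
ASKS (lowest first):
  #5: 5@98

Derivation:
After op 1 [order #1] limit_sell(price=105, qty=7): fills=none; bids=[-] asks=[#1:7@105]
After op 2 [order #2] market_buy(qty=1): fills=#2x#1:1@105; bids=[-] asks=[#1:6@105]
After op 3 [order #3] market_buy(qty=1): fills=#3x#1:1@105; bids=[-] asks=[#1:5@105]
After op 4 [order #4] market_sell(qty=2): fills=none; bids=[-] asks=[#1:5@105]
After op 5 [order #5] limit_sell(price=98, qty=5): fills=none; bids=[-] asks=[#5:5@98 #1:5@105]
After op 6 cancel(order #1): fills=none; bids=[-] asks=[#5:5@98]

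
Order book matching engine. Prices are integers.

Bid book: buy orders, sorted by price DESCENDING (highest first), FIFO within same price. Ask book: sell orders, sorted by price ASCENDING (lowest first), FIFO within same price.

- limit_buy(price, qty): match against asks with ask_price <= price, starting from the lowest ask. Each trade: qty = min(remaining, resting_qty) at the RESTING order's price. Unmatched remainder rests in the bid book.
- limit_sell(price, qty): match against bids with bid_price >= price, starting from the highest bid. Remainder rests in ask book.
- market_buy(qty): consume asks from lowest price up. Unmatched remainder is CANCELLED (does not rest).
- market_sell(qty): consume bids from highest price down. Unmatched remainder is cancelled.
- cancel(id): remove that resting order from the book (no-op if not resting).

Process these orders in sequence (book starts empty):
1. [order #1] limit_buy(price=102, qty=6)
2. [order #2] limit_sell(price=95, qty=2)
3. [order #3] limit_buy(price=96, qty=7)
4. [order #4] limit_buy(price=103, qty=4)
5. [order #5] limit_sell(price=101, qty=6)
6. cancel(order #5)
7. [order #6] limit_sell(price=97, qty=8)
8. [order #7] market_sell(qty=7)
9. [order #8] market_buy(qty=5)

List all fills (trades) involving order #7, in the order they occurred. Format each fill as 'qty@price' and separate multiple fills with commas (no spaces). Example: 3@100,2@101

After op 1 [order #1] limit_buy(price=102, qty=6): fills=none; bids=[#1:6@102] asks=[-]
After op 2 [order #2] limit_sell(price=95, qty=2): fills=#1x#2:2@102; bids=[#1:4@102] asks=[-]
After op 3 [order #3] limit_buy(price=96, qty=7): fills=none; bids=[#1:4@102 #3:7@96] asks=[-]
After op 4 [order #4] limit_buy(price=103, qty=4): fills=none; bids=[#4:4@103 #1:4@102 #3:7@96] asks=[-]
After op 5 [order #5] limit_sell(price=101, qty=6): fills=#4x#5:4@103 #1x#5:2@102; bids=[#1:2@102 #3:7@96] asks=[-]
After op 6 cancel(order #5): fills=none; bids=[#1:2@102 #3:7@96] asks=[-]
After op 7 [order #6] limit_sell(price=97, qty=8): fills=#1x#6:2@102; bids=[#3:7@96] asks=[#6:6@97]
After op 8 [order #7] market_sell(qty=7): fills=#3x#7:7@96; bids=[-] asks=[#6:6@97]
After op 9 [order #8] market_buy(qty=5): fills=#8x#6:5@97; bids=[-] asks=[#6:1@97]

Answer: 7@96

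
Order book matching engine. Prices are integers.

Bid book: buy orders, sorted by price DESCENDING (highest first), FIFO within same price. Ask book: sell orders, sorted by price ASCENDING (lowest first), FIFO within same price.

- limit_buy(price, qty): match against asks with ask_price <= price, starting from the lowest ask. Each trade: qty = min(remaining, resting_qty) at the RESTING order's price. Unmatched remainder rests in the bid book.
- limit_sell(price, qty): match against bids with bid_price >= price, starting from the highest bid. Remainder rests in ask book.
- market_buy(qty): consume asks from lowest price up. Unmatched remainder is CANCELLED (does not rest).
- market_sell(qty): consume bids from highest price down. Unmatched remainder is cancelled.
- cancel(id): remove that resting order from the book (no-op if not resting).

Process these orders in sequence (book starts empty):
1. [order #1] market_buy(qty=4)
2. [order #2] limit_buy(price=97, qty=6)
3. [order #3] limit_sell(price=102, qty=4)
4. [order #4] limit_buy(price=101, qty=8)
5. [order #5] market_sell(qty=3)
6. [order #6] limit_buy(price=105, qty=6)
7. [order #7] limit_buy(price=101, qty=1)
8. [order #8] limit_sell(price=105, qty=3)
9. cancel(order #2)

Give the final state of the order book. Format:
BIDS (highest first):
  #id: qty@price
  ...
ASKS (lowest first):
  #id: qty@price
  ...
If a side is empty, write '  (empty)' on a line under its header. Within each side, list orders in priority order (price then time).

After op 1 [order #1] market_buy(qty=4): fills=none; bids=[-] asks=[-]
After op 2 [order #2] limit_buy(price=97, qty=6): fills=none; bids=[#2:6@97] asks=[-]
After op 3 [order #3] limit_sell(price=102, qty=4): fills=none; bids=[#2:6@97] asks=[#3:4@102]
After op 4 [order #4] limit_buy(price=101, qty=8): fills=none; bids=[#4:8@101 #2:6@97] asks=[#3:4@102]
After op 5 [order #5] market_sell(qty=3): fills=#4x#5:3@101; bids=[#4:5@101 #2:6@97] asks=[#3:4@102]
After op 6 [order #6] limit_buy(price=105, qty=6): fills=#6x#3:4@102; bids=[#6:2@105 #4:5@101 #2:6@97] asks=[-]
After op 7 [order #7] limit_buy(price=101, qty=1): fills=none; bids=[#6:2@105 #4:5@101 #7:1@101 #2:6@97] asks=[-]
After op 8 [order #8] limit_sell(price=105, qty=3): fills=#6x#8:2@105; bids=[#4:5@101 #7:1@101 #2:6@97] asks=[#8:1@105]
After op 9 cancel(order #2): fills=none; bids=[#4:5@101 #7:1@101] asks=[#8:1@105]

Answer: BIDS (highest first):
  #4: 5@101
  #7: 1@101
ASKS (lowest first):
  #8: 1@105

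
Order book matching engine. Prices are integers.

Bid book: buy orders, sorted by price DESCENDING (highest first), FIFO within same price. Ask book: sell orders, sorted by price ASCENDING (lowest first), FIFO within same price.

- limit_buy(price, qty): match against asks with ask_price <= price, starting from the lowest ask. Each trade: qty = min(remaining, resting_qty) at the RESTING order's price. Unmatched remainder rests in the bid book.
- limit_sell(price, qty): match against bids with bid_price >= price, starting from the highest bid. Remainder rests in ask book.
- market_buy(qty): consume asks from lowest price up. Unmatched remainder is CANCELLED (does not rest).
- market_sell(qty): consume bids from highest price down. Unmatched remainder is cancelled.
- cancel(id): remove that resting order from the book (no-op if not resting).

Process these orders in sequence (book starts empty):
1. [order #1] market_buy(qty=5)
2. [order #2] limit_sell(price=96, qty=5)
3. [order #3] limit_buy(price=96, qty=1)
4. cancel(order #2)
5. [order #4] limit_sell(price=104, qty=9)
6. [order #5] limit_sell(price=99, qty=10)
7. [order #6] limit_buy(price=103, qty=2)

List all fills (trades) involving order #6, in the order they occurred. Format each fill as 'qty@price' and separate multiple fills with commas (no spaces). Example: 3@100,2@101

After op 1 [order #1] market_buy(qty=5): fills=none; bids=[-] asks=[-]
After op 2 [order #2] limit_sell(price=96, qty=5): fills=none; bids=[-] asks=[#2:5@96]
After op 3 [order #3] limit_buy(price=96, qty=1): fills=#3x#2:1@96; bids=[-] asks=[#2:4@96]
After op 4 cancel(order #2): fills=none; bids=[-] asks=[-]
After op 5 [order #4] limit_sell(price=104, qty=9): fills=none; bids=[-] asks=[#4:9@104]
After op 6 [order #5] limit_sell(price=99, qty=10): fills=none; bids=[-] asks=[#5:10@99 #4:9@104]
After op 7 [order #6] limit_buy(price=103, qty=2): fills=#6x#5:2@99; bids=[-] asks=[#5:8@99 #4:9@104]

Answer: 2@99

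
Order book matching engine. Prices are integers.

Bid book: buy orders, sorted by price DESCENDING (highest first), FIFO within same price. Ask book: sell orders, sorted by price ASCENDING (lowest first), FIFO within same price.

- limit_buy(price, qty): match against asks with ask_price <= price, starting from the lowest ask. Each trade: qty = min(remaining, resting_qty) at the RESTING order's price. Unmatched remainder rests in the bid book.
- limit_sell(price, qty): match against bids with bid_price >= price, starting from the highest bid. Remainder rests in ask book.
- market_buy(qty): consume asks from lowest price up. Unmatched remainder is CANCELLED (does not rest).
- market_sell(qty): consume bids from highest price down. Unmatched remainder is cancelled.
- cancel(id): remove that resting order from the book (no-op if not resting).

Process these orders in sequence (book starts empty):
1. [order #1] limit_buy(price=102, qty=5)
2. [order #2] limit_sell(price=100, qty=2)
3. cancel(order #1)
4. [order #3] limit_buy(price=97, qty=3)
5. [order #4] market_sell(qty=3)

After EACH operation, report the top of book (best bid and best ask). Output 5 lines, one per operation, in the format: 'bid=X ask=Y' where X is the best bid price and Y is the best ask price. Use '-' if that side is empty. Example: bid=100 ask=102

Answer: bid=102 ask=-
bid=102 ask=-
bid=- ask=-
bid=97 ask=-
bid=- ask=-

Derivation:
After op 1 [order #1] limit_buy(price=102, qty=5): fills=none; bids=[#1:5@102] asks=[-]
After op 2 [order #2] limit_sell(price=100, qty=2): fills=#1x#2:2@102; bids=[#1:3@102] asks=[-]
After op 3 cancel(order #1): fills=none; bids=[-] asks=[-]
After op 4 [order #3] limit_buy(price=97, qty=3): fills=none; bids=[#3:3@97] asks=[-]
After op 5 [order #4] market_sell(qty=3): fills=#3x#4:3@97; bids=[-] asks=[-]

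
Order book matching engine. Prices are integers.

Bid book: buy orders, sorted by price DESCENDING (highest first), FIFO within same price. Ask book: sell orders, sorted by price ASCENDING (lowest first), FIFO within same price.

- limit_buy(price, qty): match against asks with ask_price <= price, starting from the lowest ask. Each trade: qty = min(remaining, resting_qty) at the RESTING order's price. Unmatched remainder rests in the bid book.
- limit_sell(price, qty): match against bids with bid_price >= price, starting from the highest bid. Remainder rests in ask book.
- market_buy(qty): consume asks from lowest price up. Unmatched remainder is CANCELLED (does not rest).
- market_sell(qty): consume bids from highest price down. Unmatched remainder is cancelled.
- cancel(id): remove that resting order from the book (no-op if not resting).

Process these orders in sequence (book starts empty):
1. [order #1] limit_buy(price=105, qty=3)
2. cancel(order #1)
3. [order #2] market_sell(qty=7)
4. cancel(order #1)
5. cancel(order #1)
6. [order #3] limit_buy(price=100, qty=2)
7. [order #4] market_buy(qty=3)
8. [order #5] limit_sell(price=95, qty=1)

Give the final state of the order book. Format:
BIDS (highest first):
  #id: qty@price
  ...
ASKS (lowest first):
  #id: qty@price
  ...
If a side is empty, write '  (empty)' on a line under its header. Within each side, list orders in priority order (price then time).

Answer: BIDS (highest first):
  #3: 1@100
ASKS (lowest first):
  (empty)

Derivation:
After op 1 [order #1] limit_buy(price=105, qty=3): fills=none; bids=[#1:3@105] asks=[-]
After op 2 cancel(order #1): fills=none; bids=[-] asks=[-]
After op 3 [order #2] market_sell(qty=7): fills=none; bids=[-] asks=[-]
After op 4 cancel(order #1): fills=none; bids=[-] asks=[-]
After op 5 cancel(order #1): fills=none; bids=[-] asks=[-]
After op 6 [order #3] limit_buy(price=100, qty=2): fills=none; bids=[#3:2@100] asks=[-]
After op 7 [order #4] market_buy(qty=3): fills=none; bids=[#3:2@100] asks=[-]
After op 8 [order #5] limit_sell(price=95, qty=1): fills=#3x#5:1@100; bids=[#3:1@100] asks=[-]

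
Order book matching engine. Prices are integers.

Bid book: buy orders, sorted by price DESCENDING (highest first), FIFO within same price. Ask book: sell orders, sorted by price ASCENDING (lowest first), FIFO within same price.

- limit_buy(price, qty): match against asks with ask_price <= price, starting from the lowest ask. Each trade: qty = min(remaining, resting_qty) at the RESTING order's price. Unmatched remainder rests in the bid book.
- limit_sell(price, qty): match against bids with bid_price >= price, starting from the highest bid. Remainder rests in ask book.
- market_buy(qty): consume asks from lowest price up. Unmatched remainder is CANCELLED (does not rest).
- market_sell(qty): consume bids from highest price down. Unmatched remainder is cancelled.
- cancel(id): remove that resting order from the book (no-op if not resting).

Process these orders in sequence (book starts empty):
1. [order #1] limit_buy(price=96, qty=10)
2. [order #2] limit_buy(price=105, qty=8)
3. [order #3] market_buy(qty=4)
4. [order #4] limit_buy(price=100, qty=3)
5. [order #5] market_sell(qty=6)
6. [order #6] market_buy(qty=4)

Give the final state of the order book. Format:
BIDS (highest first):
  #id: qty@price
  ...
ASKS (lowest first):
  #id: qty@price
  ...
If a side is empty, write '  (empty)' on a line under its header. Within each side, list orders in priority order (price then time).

Answer: BIDS (highest first):
  #2: 2@105
  #4: 3@100
  #1: 10@96
ASKS (lowest first):
  (empty)

Derivation:
After op 1 [order #1] limit_buy(price=96, qty=10): fills=none; bids=[#1:10@96] asks=[-]
After op 2 [order #2] limit_buy(price=105, qty=8): fills=none; bids=[#2:8@105 #1:10@96] asks=[-]
After op 3 [order #3] market_buy(qty=4): fills=none; bids=[#2:8@105 #1:10@96] asks=[-]
After op 4 [order #4] limit_buy(price=100, qty=3): fills=none; bids=[#2:8@105 #4:3@100 #1:10@96] asks=[-]
After op 5 [order #5] market_sell(qty=6): fills=#2x#5:6@105; bids=[#2:2@105 #4:3@100 #1:10@96] asks=[-]
After op 6 [order #6] market_buy(qty=4): fills=none; bids=[#2:2@105 #4:3@100 #1:10@96] asks=[-]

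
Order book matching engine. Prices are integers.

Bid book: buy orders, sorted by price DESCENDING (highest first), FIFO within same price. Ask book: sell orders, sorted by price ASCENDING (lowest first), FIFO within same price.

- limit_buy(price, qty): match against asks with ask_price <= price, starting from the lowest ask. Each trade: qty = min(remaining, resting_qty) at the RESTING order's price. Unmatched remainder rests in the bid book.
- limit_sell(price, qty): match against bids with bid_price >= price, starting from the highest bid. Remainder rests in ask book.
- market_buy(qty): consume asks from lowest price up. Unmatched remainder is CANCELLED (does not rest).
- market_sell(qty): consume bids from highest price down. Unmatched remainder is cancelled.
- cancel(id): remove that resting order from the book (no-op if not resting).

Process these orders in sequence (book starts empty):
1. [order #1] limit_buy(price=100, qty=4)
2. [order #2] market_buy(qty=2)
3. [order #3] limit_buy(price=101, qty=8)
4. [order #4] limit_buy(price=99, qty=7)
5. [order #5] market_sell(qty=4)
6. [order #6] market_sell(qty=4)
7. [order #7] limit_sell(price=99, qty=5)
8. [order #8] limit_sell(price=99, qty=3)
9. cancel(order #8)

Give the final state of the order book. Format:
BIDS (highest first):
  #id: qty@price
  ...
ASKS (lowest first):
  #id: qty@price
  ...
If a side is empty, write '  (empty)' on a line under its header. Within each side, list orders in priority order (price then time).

Answer: BIDS (highest first):
  #4: 3@99
ASKS (lowest first):
  (empty)

Derivation:
After op 1 [order #1] limit_buy(price=100, qty=4): fills=none; bids=[#1:4@100] asks=[-]
After op 2 [order #2] market_buy(qty=2): fills=none; bids=[#1:4@100] asks=[-]
After op 3 [order #3] limit_buy(price=101, qty=8): fills=none; bids=[#3:8@101 #1:4@100] asks=[-]
After op 4 [order #4] limit_buy(price=99, qty=7): fills=none; bids=[#3:8@101 #1:4@100 #4:7@99] asks=[-]
After op 5 [order #5] market_sell(qty=4): fills=#3x#5:4@101; bids=[#3:4@101 #1:4@100 #4:7@99] asks=[-]
After op 6 [order #6] market_sell(qty=4): fills=#3x#6:4@101; bids=[#1:4@100 #4:7@99] asks=[-]
After op 7 [order #7] limit_sell(price=99, qty=5): fills=#1x#7:4@100 #4x#7:1@99; bids=[#4:6@99] asks=[-]
After op 8 [order #8] limit_sell(price=99, qty=3): fills=#4x#8:3@99; bids=[#4:3@99] asks=[-]
After op 9 cancel(order #8): fills=none; bids=[#4:3@99] asks=[-]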